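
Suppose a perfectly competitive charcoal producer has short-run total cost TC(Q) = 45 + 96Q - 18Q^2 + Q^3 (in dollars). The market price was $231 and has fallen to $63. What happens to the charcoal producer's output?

Output falls from 15 to 11

MC = 96 - 36Q + 3Q^2; the shutdown threshold is min AVC = $15 (at Q = 9).
With P = $231 above the shutdown price, P = MC gives Q = 15.
At P = $63 ≥ min AVC, set P = MC: Q = 11. The firm stays open but cuts output.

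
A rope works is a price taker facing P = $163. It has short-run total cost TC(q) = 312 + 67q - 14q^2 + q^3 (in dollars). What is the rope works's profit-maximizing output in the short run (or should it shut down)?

Produce at q = 12

From TC, MC = TC'(q) = 67 - 28q + 3q^2 and AVC = VC/q = 67 - 14q + q^2.
AVC is minimized where dAVC/dq = -14 + 2q = 0, at q = 7; min AVC = 67 - 14·7 + 7^2 = $18.
P = $163 exceeds min AVC = $18, so the firm stays open.
Set P = MC: 163 = 67 - 28q + 3q^2 → -96 - 28q + 3q^2 = 0. The roots are q = -8/3 and q = 12; the profit-maximizing output is on the rising part of MC, so q* = 12.
Check: AVC at q = 12 is $43 ≤ P, so revenue covers variable cost.
Profit = P·q − TC = 163·12 − 828 = $1128.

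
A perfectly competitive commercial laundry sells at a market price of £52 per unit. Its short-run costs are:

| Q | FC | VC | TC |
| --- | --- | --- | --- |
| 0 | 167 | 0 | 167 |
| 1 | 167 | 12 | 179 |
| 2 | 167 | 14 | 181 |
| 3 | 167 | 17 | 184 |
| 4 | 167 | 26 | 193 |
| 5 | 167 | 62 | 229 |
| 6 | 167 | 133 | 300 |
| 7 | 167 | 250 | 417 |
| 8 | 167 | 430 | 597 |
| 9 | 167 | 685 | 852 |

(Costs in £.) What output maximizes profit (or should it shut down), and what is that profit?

Q = 5; profit = £31

Compute π = P·Q − TC at each output: Q=0: -167; Q=1: -127; Q=2: -77; Q=3: -28; Q=4: 15; Q=5: 31; Q=6: 12; Q=7: -53; Q=8: -181; Q=9: -384.
Profit is maximized at Q = 5. AVC there is 62/5 = £12.40 ≤ P, so producing beats shutting down (which would give -£167).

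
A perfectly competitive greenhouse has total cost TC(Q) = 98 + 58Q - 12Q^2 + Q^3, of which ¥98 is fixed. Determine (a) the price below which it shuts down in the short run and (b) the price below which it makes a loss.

Shutdown price = min AVC. AVC = 58 - 12Q + Q^2, with vertex at Q = 6 and minimum ¥22.
ATC = 98/Q + 58 - 12Q + Q^2. Setting dATC/dQ = −98/Q^2 − 12 + 2Q = 0 gives Q = 7 (since 2·7^3 − 12·7^2 = 98).
min ATC = 98/7 + 58 − 12·7 + 7^2 = ¥37. That is the break-even price.
For ¥22 ≤ P < ¥37 the firm produces at a loss; below ¥22 it shuts down.

Shutdown price = ¥22; break-even price = ¥37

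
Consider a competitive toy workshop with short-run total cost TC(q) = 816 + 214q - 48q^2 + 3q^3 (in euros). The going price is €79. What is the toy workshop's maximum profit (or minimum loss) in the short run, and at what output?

Profit = -€330 at q = 9

AVC = 214 - 48q + 3q^2 has its minimum €22 at q = 8; price €79 clears that bar, so the firm operates.
MC = 214 - 96q + 9q^2. Setting P = MC and taking the root on the rising branch gives q* = 9.
TR = 79·9 = 711. TC = 816 + 225 = 1041. Profit = 711 − 1041 = -€330.
That loss of €330 beats the €816 the firm would lose by shutting down; producing recovers €486 of fixed cost.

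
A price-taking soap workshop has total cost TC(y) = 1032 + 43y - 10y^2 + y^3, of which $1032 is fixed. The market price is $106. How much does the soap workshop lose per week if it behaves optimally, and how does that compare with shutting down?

AVC = 43 - 10y + y^2 has its minimum $18 at y = 5; price $106 clears that bar, so the firm operates.
With MC = 43 - 20y + 3y^2, P = MC on the upward-sloping part at y* = 9.
TR = 106·9 = 954. TC = 1032 + 306 = 1338. Profit = 954 − 1338 = -$384.
Shutting down would mean losing the fixed cost of $1032, so operating at a loss of $384 is better by $648.

Profit = -$384 at y = 9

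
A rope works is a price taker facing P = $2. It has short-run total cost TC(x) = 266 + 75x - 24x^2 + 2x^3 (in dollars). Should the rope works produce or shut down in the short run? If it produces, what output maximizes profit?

From TC, MC = TC'(x) = 75 - 48x + 6x^2 and AVC = VC/x = 75 - 24x + 2x^2.
AVC hits its minimum where MC = AVC, at x = 6, giving min AVC = 75 - 24·6 + 2·6^2 = $3.
Since P = $2 < min AVC = $3, price fails to cover variable cost at any output.
The firm minimizes its loss by shutting down and losing only its fixed cost of $266.

Shut down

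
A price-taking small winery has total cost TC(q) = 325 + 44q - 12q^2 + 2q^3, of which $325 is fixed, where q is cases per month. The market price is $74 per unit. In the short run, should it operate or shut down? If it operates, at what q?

Produce at q = 5

Variable cost is VC = 44q - 12q^2 + 2q^3, so AVC = VC/q = 44 - 12q + 2q^2 and MC = dTC/dq = 44 - 24q + 6q^2.
AVC is minimized where dAVC/dq = -12 + 4q = 0, at q = 3; min AVC = 44 - 12·3 + 2·3^2 = $26.
Because $74 ≥ $26, revenue can cover variable cost; the firm operates.
Solving P = MC: -30 - 24q + 6q^2 = 0 ⇒ q = -1 or 5. On the upward-sloping branch, q* = 5.
Check: AVC at q = 5 is $34 ≤ P, so revenue covers variable cost.
Profit = P·q − TC = 74·5 − 495 = -$125, a loss, but smaller than the $325 fixed cost the firm would lose by shutting down.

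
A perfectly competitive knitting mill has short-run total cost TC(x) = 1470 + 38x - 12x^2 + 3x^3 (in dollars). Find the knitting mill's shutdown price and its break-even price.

Shutdown price = $26; break-even price = $311

AVC = 38 - 12x + 3x^2; minimized at x = 2, giving min AVC = $26. That is the shutdown price.
ATC = 1470/x + 38 - 12x + 3x^2. Setting dATC/dx = −1470/x^2 − 12 + 6x = 0 gives x = 7 (since 6·7^3 − 12·7^2 = 1470).
min ATC = 1470/7 + 38 − 12·7 + 3·7^2 = $311. That is the break-even price.
Between these two prices the firm operates at a loss; above $311 it earns a profit.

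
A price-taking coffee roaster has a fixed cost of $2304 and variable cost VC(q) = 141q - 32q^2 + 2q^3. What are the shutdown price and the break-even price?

Shutdown price = $13; break-even price = $237

AVC = 141 - 32q + 2q^2; minimized at q = 8, giving min AVC = $13. That is the shutdown price.
ATC = 2304/q + 141 - 32q + 2q^2. Setting dATC/dq = −2304/q^2 − 32 + 4q = 0 gives q = 12 (since 4·12^3 − 32·12^2 = 2304).
min ATC = 2304/12 + 141 − 32·12 + 2·12^2 = $237. That is the break-even price.
For $13 ≤ P < $237 the firm produces at a loss; below $13 it shuts down.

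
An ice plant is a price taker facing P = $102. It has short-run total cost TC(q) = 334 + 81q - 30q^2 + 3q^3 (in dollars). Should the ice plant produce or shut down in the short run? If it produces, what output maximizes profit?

Produce at q = 7

Variable cost is VC = 81q - 30q^2 + 3q^3, so AVC = VC/q = 81 - 30q + 3q^2 and MC = dTC/dq = 81 - 60q + 9q^2.
AVC is minimized where dAVC/dq = -30 + 6q = 0, at q = 5; min AVC = 81 - 30·5 + 3·5^2 = $6.
Since P = $102 ≥ min AVC = $6, price covers variable cost and the firm should produce.
Set P = MC: 102 = 81 - 60q + 9q^2 → -21 - 60q + 9q^2 = 0. The roots are q = -1/3 and q = 7; the profit-maximizing output is on the rising part of MC, so q* = 7.
Check: AVC at q = 7 is $18 ≤ P, so revenue covers variable cost.
Profit = P·q − TC = 102·7 − 460 = $254.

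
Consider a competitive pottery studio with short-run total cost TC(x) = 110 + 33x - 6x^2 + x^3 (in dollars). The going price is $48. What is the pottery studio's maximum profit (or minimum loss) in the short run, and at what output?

AVC = 33 - 6x + x^2; min AVC = $24 at x = 3. Since P = $48 ≥ min AVC, the firm produces.
With MC = 33 - 12x + 3x^2, P = MC on the upward-sloping part at x* = 5.
TR = 48·5 = 240. TC = 110 + 140 = 250. Profit = 240 − 250 = -$10.
That loss of $10 beats the $110 the firm would lose by shutting down; producing recovers $100 of fixed cost.

Profit = -$10 at x = 5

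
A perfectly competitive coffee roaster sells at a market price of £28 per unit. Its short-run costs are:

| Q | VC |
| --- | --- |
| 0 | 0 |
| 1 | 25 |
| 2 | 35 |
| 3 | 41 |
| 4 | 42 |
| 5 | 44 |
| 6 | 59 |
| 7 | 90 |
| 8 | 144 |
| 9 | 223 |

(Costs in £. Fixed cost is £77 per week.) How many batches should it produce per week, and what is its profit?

Compute π = P·Q − TC at each output: Q=0: -77; Q=1: -74; Q=2: -56; Q=3: -34; Q=4: -7; Q=5: 19; Q=6: 32; Q=7: 29; Q=8: 3; Q=9: -48.
Profit is maximized at Q = 6. AVC there is 59/6 = £9.83 ≤ P, so producing beats shutting down (which would give -£77).

Q = 6; profit = £32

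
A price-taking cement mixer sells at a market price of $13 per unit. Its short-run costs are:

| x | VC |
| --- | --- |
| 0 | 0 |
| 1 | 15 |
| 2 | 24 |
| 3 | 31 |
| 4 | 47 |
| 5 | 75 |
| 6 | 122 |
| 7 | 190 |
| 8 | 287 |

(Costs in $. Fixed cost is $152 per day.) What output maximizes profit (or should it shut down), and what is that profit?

Compute π = P·x − TC at each output: x=0: -152; x=1: -154; x=2: -150; x=3: -144; x=4: -147; x=5: -162; x=6: -196; x=7: -251; x=8: -335.
Profit is maximized at x = 3. AVC there is 31/3 = $10.33 ≤ P, so producing beats shutting down (which would give -$152).

x = 3; profit = -$144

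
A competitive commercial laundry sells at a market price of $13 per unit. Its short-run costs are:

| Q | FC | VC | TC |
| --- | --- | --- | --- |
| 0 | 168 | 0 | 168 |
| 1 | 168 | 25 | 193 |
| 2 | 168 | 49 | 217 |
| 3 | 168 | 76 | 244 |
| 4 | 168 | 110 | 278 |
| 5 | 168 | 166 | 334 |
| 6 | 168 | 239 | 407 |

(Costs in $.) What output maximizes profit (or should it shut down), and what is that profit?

Q = 0 (shut down); profit = -$168

Compute π = P·Q − TC at each output: Q=0: -168; Q=1: -180; Q=2: -191; Q=3: -205; Q=4: -226; Q=5: -269; Q=6: -329.
Profit is highest at Q = 0. Equivalently, the lowest AVC in the table is 49/2 ≈ $24.50 at Q = 2, and P = $13 falls below it — price never covers variable cost, so the firm shuts down and loses only its fixed cost.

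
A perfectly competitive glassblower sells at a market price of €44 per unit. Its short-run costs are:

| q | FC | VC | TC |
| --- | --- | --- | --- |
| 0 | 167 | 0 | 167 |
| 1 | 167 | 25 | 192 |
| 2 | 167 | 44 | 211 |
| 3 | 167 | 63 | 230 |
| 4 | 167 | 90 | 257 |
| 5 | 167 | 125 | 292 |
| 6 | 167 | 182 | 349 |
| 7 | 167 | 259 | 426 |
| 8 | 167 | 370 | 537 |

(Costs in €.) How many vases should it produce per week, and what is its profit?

Profit at each row (π = 44q − TC): q=0: -167; q=1: -148; q=2: -123; q=3: -98; q=4: -81; q=5: -72; q=6: -85; q=7: -118; q=8: -185.
Profit is maximized at q = 5. AVC there is 125/5 = €25 ≤ P, so producing beats shutting down (which would give -€167).

q = 5; profit = -€72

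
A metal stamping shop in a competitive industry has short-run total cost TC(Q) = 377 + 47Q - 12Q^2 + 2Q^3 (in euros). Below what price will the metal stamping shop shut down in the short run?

Short-run supply begins at min AVC. From VC = 47Q - 12Q^2 + 2Q^3, AVC = 47 - 12Q + 2Q^2.
At the minimum of AVC, MC = AVC. MC = 47 - 24Q + 6Q^2; setting MC = AVC gives 4Q^2 - 12Q = 0, so Q = 3. min AVC = 29.
So the shutdown price is €29.

€29 per unit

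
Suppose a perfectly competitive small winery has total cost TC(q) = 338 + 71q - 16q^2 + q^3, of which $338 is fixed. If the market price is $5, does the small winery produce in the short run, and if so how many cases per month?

From TC, MC = TC'(q) = 71 - 32q + 3q^2 and AVC = VC/q = 71 - 16q + q^2.
The AVC parabola has its vertex at q = 16/2 = 8, where AVC = 71 - 16·8 + 8^2 = $7.
With P < min AVC ($5 < $7), every unit sold adds to the loss.
Best response: produce nothing and absorb the $338 fixed cost.

Shut down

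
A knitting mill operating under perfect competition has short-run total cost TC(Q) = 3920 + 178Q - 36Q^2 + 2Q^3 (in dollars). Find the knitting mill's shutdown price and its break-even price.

Shutdown price = min AVC. AVC = 178 - 36Q + 2Q^2, with vertex at Q = 9 and minimum $16.
ATC = 3920/Q + 178 - 36Q + 2Q^2. Setting dATC/dQ = −3920/Q^2 − 36 + 4Q = 0 gives Q = 14 (since 4·14^3 − 36·14^2 = 3920).
min ATC = 3920/14 + 178 − 36·14 + 2·14^2 = $346. That is the break-even price.
For $16 ≤ P < $346 the firm produces at a loss; below $16 it shuts down.

Shutdown price = $16; break-even price = $346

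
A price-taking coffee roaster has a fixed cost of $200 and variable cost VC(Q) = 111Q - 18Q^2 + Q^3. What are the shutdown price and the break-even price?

Shutdown price = $30; break-even price = $51

Shutdown price = min AVC. AVC = 111 - 18Q + Q^2, with vertex at Q = 9 and minimum $30.
ATC = 200/Q + 111 - 18Q + Q^2. Setting dATC/dQ = −200/Q^2 − 18 + 2Q = 0 gives Q = 10 (since 2·10^3 − 18·10^2 = 200).
min ATC = 200/10 + 111 − 18·10 + 10^2 = $51. That is the break-even price.
For $30 ≤ P < $51 the firm produces at a loss; below $30 it shuts down.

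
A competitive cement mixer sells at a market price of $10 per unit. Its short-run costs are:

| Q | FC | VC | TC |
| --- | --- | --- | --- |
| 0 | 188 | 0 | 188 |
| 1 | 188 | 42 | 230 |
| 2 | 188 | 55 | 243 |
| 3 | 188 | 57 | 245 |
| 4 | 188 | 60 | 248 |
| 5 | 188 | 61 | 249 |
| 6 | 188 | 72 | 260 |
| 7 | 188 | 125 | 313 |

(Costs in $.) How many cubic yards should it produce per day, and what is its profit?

Q = 0 (shut down); profit = -$188

Compute π = P·Q − TC at each output: Q=0: -188; Q=1: -220; Q=2: -223; Q=3: -215; Q=4: -208; Q=5: -199; Q=6: -200; Q=7: -243.
Profit is highest at Q = 0. Equivalently, the lowest AVC in the table is 72/6 ≈ $12 at Q = 6, and P = $10 falls below it — price never covers variable cost, so the firm shuts down and loses only its fixed cost.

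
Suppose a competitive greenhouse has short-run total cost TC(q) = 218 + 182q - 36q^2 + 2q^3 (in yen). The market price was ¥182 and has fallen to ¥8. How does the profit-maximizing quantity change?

Output falls from 12 to 0 (the firm shuts down)

MC = 182 - 72q + 6q^2; the shutdown threshold is min AVC = ¥20 (at q = 9).
At P = ¥182 ≥ min AVC, set P = MC on the rising branch: q = 12.
At P = ¥8 < min AVC = ¥20, price no longer covers variable cost at any output, so the firm shuts down: q = 0.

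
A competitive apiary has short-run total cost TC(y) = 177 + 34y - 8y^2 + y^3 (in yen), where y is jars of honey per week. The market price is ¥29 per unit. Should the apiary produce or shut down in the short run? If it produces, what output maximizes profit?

Strip out fixed cost: VC = 34y - 8y^2 + y^3. Then AVC = 34 - 8y + y^2 and MC = 34 - 16y + 3y^2.
AVC is minimized where dAVC/dy = -8 + 2y = 0, at y = 4; min AVC = 34 - 8·4 + 4^2 = ¥18.
P = ¥29 exceeds min AVC = ¥18, so the firm stays open.
Solving P = MC: 5 - 16y + 3y^2 = 0 ⇒ y = 1/3 or 5. On the upward-sloping branch, y* = 5.
Check: AVC at y = 5 is ¥19 ≤ P, so revenue covers variable cost.
Profit = P·y − TC = 29·5 − 272 = -¥127, a loss, but smaller than the ¥177 fixed cost the firm would lose by shutting down.

Produce at y = 5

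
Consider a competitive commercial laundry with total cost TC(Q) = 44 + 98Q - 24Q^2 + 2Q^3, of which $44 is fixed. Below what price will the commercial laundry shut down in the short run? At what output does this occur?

$26 per unit, at Q = 6

Short-run supply begins at min AVC. From VC = 98Q - 24Q^2 + 2Q^3, AVC = 98 - 24Q + 2Q^2.
At the minimum of AVC, MC = AVC. MC = 98 - 48Q + 6Q^2; setting MC = AVC gives 4Q^2 - 24Q = 0, so Q = 6. min AVC = 26.
The firm shuts down for any P below $26.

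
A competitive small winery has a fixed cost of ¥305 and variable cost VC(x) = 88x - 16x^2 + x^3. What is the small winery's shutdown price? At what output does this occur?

¥24 per unit, at x = 8

The shutdown price is the minimum of AVC. VC = 88x - 16x^2 + x^3, so AVC = 88 - 16x + x^2.
At the minimum of AVC, MC = AVC. MC = 88 - 32x + 3x^2; setting MC = AVC gives 2x^2 - 16x = 0, so x = 8. min AVC = 24.
So the shutdown price is ¥24.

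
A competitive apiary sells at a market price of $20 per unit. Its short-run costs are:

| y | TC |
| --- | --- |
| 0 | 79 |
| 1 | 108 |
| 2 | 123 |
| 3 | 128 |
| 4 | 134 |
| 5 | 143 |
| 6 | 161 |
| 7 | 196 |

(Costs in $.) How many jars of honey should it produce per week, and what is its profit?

y = 6; profit = -$41

Tabulate TR − TC: y=0: -79; y=1: -88; y=2: -83; y=3: -68; y=4: -54; y=5: -43; y=6: -41; y=7: -56.
Profit is maximized at y = 6. AVC there is 82/6 = $13.67 ≤ P, so producing beats shutting down (which would give -$79).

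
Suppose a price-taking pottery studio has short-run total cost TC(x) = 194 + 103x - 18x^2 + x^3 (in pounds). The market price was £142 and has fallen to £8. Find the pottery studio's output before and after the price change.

AVC = 103 - 18x + x^2, minimized at x = 9 where min AVC = £22. MC = 103 - 36x + 3x^2.
At P = £142 ≥ min AVC, set P = MC on the rising branch: x = 13.
At P = £8 < min AVC = £22, price no longer covers variable cost at any output, so the firm shuts down: x = 0.

Output falls from 13 to 0 (the firm shuts down)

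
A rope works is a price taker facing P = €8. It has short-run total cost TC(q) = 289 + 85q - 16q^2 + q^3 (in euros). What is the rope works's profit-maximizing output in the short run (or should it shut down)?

Shut down

Variable cost is VC = 85q - 16q^2 + q^3, so AVC = VC/q = 85 - 16q + q^2 and MC = dTC/dq = 85 - 32q + 3q^2.
AVC is minimized where dAVC/dq = -16 + 2q = 0, at q = 8; min AVC = 85 - 16·8 + 8^2 = €21.
Since P = €8 < min AVC = €21, price fails to cover variable cost at any output.
Shutting down limits the loss to fixed cost, €289.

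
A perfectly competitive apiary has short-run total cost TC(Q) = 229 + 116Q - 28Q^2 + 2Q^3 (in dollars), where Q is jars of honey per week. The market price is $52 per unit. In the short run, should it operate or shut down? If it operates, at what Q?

Produce at Q = 8

Strip out fixed cost: VC = 116Q - 28Q^2 + 2Q^3. Then AVC = 116 - 28Q + 2Q^2 and MC = 116 - 56Q + 6Q^2.
The AVC parabola has its vertex at Q = 28/4 = 7, where AVC = 116 - 28·7 + 2·7^2 = $18.
P = $52 exceeds min AVC = $18, so the firm stays open.
Solving P = MC: 64 - 56Q + 6Q^2 = 0 ⇒ Q = 4/3 or 8. On the upward-sloping branch, Q* = 8.
Check: AVC at Q = 8 is $20 ≤ P, so revenue covers variable cost.
Profit = P·Q − TC = 52·8 − 389 = $27.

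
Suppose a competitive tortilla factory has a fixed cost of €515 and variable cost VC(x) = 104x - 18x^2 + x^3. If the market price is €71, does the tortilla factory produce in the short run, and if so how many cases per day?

Produce at x = 11

Variable cost is VC = 104x - 18x^2 + x^3, so AVC = VC/x = 104 - 18x + x^2 and MC = dTC/dx = 104 - 36x + 3x^2.
AVC is minimized where dAVC/dx = -18 + 2x = 0, at x = 9; min AVC = 104 - 18·9 + 9^2 = €23.
P = €71 exceeds min AVC = €23, so the firm stays open.
P = MC gives 33 - 36x + 3x^2 = 0, with roots 1 and 11. Take the larger (rising MC): x* = 11.
Check: AVC at x = 11 is €27 ≤ P, so revenue covers variable cost.
Profit = P·x − TC = 71·11 − 812 = -€31, a loss, but smaller than the €515 fixed cost the firm would lose by shutting down.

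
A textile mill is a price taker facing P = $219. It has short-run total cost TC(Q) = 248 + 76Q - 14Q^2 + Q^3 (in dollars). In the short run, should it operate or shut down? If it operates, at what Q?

Produce at Q = 13

Variable cost is VC = 76Q - 14Q^2 + Q^3, so AVC = VC/Q = 76 - 14Q + Q^2 and MC = dTC/dQ = 76 - 28Q + 3Q^2.
AVC hits its minimum where MC = AVC, at Q = 7, giving min AVC = 76 - 14·7 + 7^2 = $27.
Since P = $219 ≥ min AVC = $27, price covers variable cost and the firm should produce.
Set P = MC: 219 = 76 - 28Q + 3Q^2 → -143 - 28Q + 3Q^2 = 0. The roots are Q = -11/3 and Q = 13; the profit-maximizing output is on the rising part of MC, so Q* = 13.
Check: AVC at Q = 13 is $63 ≤ P, so revenue covers variable cost.
Profit = P·Q − TC = 219·13 − 1067 = $1780.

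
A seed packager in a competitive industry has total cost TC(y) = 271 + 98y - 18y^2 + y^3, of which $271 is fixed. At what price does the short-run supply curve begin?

The shutdown price is the minimum of AVC. VC = 98y - 18y^2 + y^3, so AVC = 98 - 18y + y^2.
dAVC/dy = -18 + 2y = 0 gives y = 9. min AVC = 98 - 18·9 + 9^2 = 17.
For P < $17 the firm produces nothing.

$17 per unit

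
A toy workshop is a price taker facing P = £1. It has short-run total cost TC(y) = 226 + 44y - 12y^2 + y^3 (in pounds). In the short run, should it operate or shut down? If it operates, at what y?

Shut down

Variable cost is VC = 44y - 12y^2 + y^3, so AVC = VC/y = 44 - 12y + y^2 and MC = dTC/dy = 44 - 24y + 3y^2.
The AVC parabola has its vertex at y = 12/2 = 6, where AVC = 44 - 12·6 + 6^2 = £8.
Since P = £1 < min AVC = £8, price fails to cover variable cost at any output.
Shutting down limits the loss to fixed cost, £226.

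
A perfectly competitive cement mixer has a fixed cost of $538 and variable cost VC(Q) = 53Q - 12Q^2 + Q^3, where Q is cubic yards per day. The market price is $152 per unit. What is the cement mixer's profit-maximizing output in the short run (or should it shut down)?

Strip out fixed cost: VC = 53Q - 12Q^2 + Q^3. Then AVC = 53 - 12Q + Q^2 and MC = 53 - 24Q + 3Q^2.
The AVC parabola has its vertex at Q = 12/2 = 6, where AVC = 53 - 12·6 + 6^2 = $17.
Because $152 ≥ $17, revenue can cover variable cost; the firm operates.
Solving P = MC: -99 - 24Q + 3Q^2 = 0 ⇒ Q = -3 or 11. On the upward-sloping branch, Q* = 11.
Check: AVC at Q = 11 is $42 ≤ P, so revenue covers variable cost.
Profit = P·Q − TC = 152·11 − 1000 = $672.

Produce at Q = 11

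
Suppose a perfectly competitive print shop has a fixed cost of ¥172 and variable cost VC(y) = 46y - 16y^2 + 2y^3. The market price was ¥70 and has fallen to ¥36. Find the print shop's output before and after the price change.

Output falls from 6 to 5

MC = 46 - 32y + 6y^2; the shutdown threshold is min AVC = ¥14 (at y = 4).
At P = ¥70 ≥ min AVC, set P = MC on the rising branch: y = 6.
At P = ¥36 ≥ min AVC, set P = MC: y = 5. The firm stays open but cuts output.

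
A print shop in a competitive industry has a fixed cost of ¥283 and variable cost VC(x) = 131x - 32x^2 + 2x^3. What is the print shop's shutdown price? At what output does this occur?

The firm shuts down when price falls below the minimum of average variable cost. AVC = VC/x = 131 - 32x + 2x^2.
dAVC/dx = -32 + 4x = 0 gives x = 8. min AVC = 131 - 32·8 + 2·8^2 = 3.
So the shutdown price is ¥3.

¥3 per unit, at x = 8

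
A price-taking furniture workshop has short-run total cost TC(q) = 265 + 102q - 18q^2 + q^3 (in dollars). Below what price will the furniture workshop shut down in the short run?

The firm shuts down when price falls below the minimum of average variable cost. AVC = VC/q = 102 - 18q + q^2.
dAVC/dq = -18 + 2q = 0 gives q = 9. min AVC = 102 - 18·9 + 9^2 = 21.
The firm shuts down for any P below $21.

$21 per unit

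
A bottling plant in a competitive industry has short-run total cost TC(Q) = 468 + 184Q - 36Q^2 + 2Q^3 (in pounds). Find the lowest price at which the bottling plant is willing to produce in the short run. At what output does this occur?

£22 per unit, at Q = 9

The firm shuts down when price falls below the minimum of average variable cost. AVC = VC/Q = 184 - 36Q + 2Q^2.
dAVC/dQ = -36 + 4Q = 0 gives Q = 9. min AVC = 184 - 36·9 + 2·9^2 = 22.
So the shutdown price is £22.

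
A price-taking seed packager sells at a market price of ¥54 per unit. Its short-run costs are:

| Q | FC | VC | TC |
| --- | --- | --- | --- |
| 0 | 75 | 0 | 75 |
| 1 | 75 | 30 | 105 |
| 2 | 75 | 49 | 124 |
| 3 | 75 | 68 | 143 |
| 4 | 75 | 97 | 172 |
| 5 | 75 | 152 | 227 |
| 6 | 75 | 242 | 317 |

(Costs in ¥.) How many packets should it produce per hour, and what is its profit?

Q = 4; profit = ¥44

Tabulate TR − TC: Q=0: -75; Q=1: -51; Q=2: -16; Q=3: 19; Q=4: 44; Q=5: 43; Q=6: 7.
Profit is maximized at Q = 4. AVC there is 97/4 = ¥24.25 ≤ P, so producing beats shutting down (which would give -¥75).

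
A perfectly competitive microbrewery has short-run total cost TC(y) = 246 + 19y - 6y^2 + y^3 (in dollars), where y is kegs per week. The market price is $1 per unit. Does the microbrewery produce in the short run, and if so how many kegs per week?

Strip out fixed cost: VC = 19y - 6y^2 + y^3. Then AVC = 19 - 6y + y^2 and MC = 19 - 12y + 3y^2.
The AVC parabola has its vertex at y = 6/2 = 3, where AVC = 19 - 6·3 + 3^2 = $10.
With P < min AVC ($1 < $10), every unit sold adds to the loss.
Shutting down limits the loss to fixed cost, $246.

Shut down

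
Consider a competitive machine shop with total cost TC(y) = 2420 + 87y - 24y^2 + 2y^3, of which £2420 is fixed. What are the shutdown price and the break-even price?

Shutdown price = £15; break-even price = £285

AVC = 87 - 24y + 2y^2; minimized at y = 6, giving min AVC = £15. That is the shutdown price.
ATC = 2420/y + 87 - 24y + 2y^2. Setting dATC/dy = −2420/y^2 − 24 + 4y = 0 gives y = 11 (since 4·11^3 − 24·11^2 = 2420).
min ATC = 2420/11 + 87 − 24·11 + 2·11^2 = £285. That is the break-even price.
For £15 ≤ P < £285 the firm produces at a loss; below £15 it shuts down.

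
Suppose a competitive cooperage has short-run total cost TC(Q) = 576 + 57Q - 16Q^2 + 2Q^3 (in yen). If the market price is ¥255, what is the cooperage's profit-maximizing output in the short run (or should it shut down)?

Produce at Q = 9

Variable cost is VC = 57Q - 16Q^2 + 2Q^3, so AVC = VC/Q = 57 - 16Q + 2Q^2 and MC = dTC/dQ = 57 - 32Q + 6Q^2.
AVC is minimized where dAVC/dQ = -16 + 4Q = 0, at Q = 4; min AVC = 57 - 16·4 + 2·4^2 = ¥25.
Because ¥255 ≥ ¥25, revenue can cover variable cost; the firm operates.
P = MC gives -198 - 32Q + 6Q^2 = 0, with roots -11/3 and 9. Take the larger (rising MC): Q* = 9.
Check: AVC at Q = 9 is ¥75 ≤ P, so revenue covers variable cost.
Profit = P·Q − TC = 255·9 − 1251 = ¥1044.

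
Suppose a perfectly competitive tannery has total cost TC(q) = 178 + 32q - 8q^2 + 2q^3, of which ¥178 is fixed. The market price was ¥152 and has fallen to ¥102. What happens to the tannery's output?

AVC = 32 - 8q + 2q^2, minimized at q = 2 where min AVC = ¥24. MC = 32 - 16q + 6q^2.
With P = ¥152 above the shutdown price, P = MC gives q = 6.
At P = ¥102 ≥ min AVC, set P = MC: q = 5. The firm stays open but cuts output.

Output falls from 6 to 5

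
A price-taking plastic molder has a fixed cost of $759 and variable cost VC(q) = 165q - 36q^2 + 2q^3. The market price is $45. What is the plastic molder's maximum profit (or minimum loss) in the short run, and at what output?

AVC = 165 - 36q + 2q^2; min AVC = $3 at q = 9. Since P = $45 ≥ min AVC, the firm produces.
With MC = 165 - 72q + 6q^2, P = MC on the upward-sloping part at q* = 10.
TR = 45·10 = 450. TC = 759 + 50 = 809. Profit = 450 − 809 = -$359.
By producing, the firm covers all variable cost plus $400 of fixed cost; shutting down would lose the full $759.

Profit = -$359 at q = 10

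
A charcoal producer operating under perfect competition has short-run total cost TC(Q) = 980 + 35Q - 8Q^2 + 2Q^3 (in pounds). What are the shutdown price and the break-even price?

Shutdown price = £27; break-even price = £217

Shutdown price = min AVC. AVC = 35 - 8Q + 2Q^2, with vertex at Q = 2 and minimum £27.
ATC = 980/Q + 35 - 8Q + 2Q^2. Setting dATC/dQ = −980/Q^2 − 8 + 4Q = 0 gives Q = 7 (since 4·7^3 − 8·7^2 = 980).
min ATC = 980/7 + 35 − 8·7 + 2·7^2 = £217. That is the break-even price.
Between these two prices the firm operates at a loss; above £217 it earns a profit.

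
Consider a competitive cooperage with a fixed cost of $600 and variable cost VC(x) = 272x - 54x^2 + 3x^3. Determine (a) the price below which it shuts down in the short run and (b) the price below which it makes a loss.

Shutdown price = $29; break-even price = $92

AVC = 272 - 54x + 3x^2; minimized at x = 9, giving min AVC = $29. That is the shutdown price.
ATC = 600/x + 272 - 54x + 3x^2. Setting dATC/dx = −600/x^2 − 54 + 6x = 0 gives x = 10 (since 6·10^3 − 54·10^2 = 600).
min ATC = 600/10 + 272 − 54·10 + 3·10^2 = $92. That is the break-even price.
Between these two prices the firm operates at a loss; above $92 it earns a profit.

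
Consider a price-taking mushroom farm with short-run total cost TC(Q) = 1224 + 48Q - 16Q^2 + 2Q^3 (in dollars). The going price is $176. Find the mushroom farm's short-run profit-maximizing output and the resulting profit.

Profit = -$200 at Q = 8

AVC = 48 - 16Q + 2Q^2; min AVC = $16 at Q = 4. Since P = $176 ≥ min AVC, the firm produces.
MC = 48 - 32Q + 6Q^2. Setting P = MC and taking the root on the rising branch gives Q* = 8.
TR = 176·8 = 1408. TC = 1224 + 384 = 1608. Profit = 1408 − 1608 = -$200.
By producing, the firm covers all variable cost plus $1024 of fixed cost; shutting down would lose the full $1224.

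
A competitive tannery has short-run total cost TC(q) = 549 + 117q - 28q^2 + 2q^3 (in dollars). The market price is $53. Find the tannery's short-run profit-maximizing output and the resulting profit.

Profit = -$293 at q = 8

AVC = 117 - 28q + 2q^2; min AVC = $19 at q = 7. Since P = $53 ≥ min AVC, the firm produces.
With MC = 117 - 56q + 6q^2, P = MC on the upward-sloping part at q* = 8.
TR = 53·8 = 424. TC = 549 + 168 = 717. Profit = 424 − 717 = -$293.
By producing, the firm covers all variable cost plus $256 of fixed cost; shutting down would lose the full $549.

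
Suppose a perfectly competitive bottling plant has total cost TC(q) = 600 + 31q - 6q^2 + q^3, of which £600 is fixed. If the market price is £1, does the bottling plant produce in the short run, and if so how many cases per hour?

Shut down

Strip out fixed cost: VC = 31q - 6q^2 + q^3. Then AVC = 31 - 6q + q^2 and MC = 31 - 12q + 3q^2.
The AVC parabola has its vertex at q = 6/2 = 3, where AVC = 31 - 6·3 + 3^2 = £22.
P = £1 lies below min AVC = £22; no output level covers variable cost.
Best response: produce nothing and absorb the £600 fixed cost.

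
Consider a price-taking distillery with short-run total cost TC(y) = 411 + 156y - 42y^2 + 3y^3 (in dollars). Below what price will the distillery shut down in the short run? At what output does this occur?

$9 per unit, at y = 7

The shutdown price is the minimum of AVC. VC = 156y - 42y^2 + 3y^3, so AVC = 156 - 42y + 3y^2.
dAVC/dy = -42 + 6y = 0 gives y = 7. min AVC = 156 - 42·7 + 3·7^2 = 9.
So the shutdown price is $9.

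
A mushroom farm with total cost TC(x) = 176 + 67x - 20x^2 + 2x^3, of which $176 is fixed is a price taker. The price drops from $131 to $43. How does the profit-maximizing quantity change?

AVC = 67 - 20x + 2x^2, minimized at x = 5 where min AVC = $17. MC = 67 - 40x + 6x^2.
At P = $131 ≥ min AVC, set P = MC on the rising branch: x = 8.
At P = $43 ≥ min AVC, set P = MC: x = 6. The firm stays open but cuts output.

Output falls from 8 to 6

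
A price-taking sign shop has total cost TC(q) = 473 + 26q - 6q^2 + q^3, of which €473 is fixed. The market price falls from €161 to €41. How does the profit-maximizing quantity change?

AVC = 26 - 6q + q^2, minimized at q = 3 where min AVC = €17. MC = 26 - 12q + 3q^2.
At P = €161 ≥ min AVC, set P = MC on the rising branch: q = 9.
At P = €41 ≥ min AVC, set P = MC: q = 5. The firm stays open but cuts output.

Output falls from 9 to 5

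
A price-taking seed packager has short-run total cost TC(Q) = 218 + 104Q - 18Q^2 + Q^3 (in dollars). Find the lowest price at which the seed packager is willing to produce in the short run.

$23 per unit

Short-run supply begins at min AVC. From VC = 104Q - 18Q^2 + Q^3, AVC = 104 - 18Q + Q^2.
At the minimum of AVC, MC = AVC. MC = 104 - 36Q + 3Q^2; setting MC = AVC gives 2Q^2 - 18Q = 0, so Q = 9. min AVC = 23.
So the shutdown price is $23.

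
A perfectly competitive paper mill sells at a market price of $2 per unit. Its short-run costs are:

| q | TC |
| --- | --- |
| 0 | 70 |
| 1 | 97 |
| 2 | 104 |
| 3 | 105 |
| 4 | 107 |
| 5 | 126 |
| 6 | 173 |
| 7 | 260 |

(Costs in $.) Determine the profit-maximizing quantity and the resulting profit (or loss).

Tabulate TR − TC: q=0: -70; q=1: -95; q=2: -100; q=3: -99; q=4: -99; q=5: -116; q=6: -161; q=7: -246.
Profit is highest at q = 0. Equivalently, the lowest AVC in the table is 37/4 ≈ $9.25 at q = 4, and P = $2 falls below it — price never covers variable cost, so the firm shuts down and loses only its fixed cost.

q = 0 (shut down); profit = -$70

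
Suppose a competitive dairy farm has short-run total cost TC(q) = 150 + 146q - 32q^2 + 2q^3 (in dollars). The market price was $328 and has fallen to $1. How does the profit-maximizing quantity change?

Output falls from 13 to 0 (the firm shuts down)

MC = 146 - 64q + 6q^2; the shutdown threshold is min AVC = $18 (at q = 8).
At P = $328 ≥ min AVC, set P = MC on the rising branch: q = 13.
At P = $1 < min AVC = $18, price no longer covers variable cost at any output, so the firm shuts down: q = 0.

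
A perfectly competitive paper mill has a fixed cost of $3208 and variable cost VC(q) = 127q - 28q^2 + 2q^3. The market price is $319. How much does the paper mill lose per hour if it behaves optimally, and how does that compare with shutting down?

AVC = 127 - 28q + 2q^2 has its minimum $29 at q = 7; price $319 clears that bar, so the firm operates.
With MC = 127 - 56q + 6q^2, P = MC on the upward-sloping part at q* = 12.
TR = 319·12 = 3828. TC = 3208 + 948 = 4156. Profit = 3828 − 4156 = -$328.
That loss of $328 beats the $3208 the firm would lose by shutting down; producing recovers $2880 of fixed cost.

Profit = -$328 at q = 12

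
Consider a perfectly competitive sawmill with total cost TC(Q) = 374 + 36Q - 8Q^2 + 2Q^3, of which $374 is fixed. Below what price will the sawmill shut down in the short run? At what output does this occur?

$28 per unit, at Q = 2

The shutdown price is the minimum of AVC. VC = 36Q - 8Q^2 + 2Q^3, so AVC = 36 - 8Q + 2Q^2.
dAVC/dQ = -8 + 4Q = 0 gives Q = 2. min AVC = 36 - 8·2 + 2·2^2 = 28.
The firm shuts down for any P below $28.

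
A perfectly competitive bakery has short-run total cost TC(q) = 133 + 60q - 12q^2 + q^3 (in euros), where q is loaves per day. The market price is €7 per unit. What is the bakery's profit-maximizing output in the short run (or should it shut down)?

Strip out fixed cost: VC = 60q - 12q^2 + q^3. Then AVC = 60 - 12q + q^2 and MC = 60 - 24q + 3q^2.
AVC is minimized where dAVC/dq = -12 + 2q = 0, at q = 6; min AVC = 60 - 12·6 + 6^2 = €24.
Since P = €7 < min AVC = €24, price fails to cover variable cost at any output.
Shutting down limits the loss to fixed cost, €133.

Shut down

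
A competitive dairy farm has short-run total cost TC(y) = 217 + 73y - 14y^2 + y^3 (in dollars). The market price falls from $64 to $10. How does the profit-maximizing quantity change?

MC = 73 - 28y + 3y^2; the shutdown threshold is min AVC = $24 (at y = 7).
At P = $64 ≥ min AVC, set P = MC on the rising branch: y = 9.
At P = $10 < min AVC = $24, price no longer covers variable cost at any output, so the firm shuts down: y = 0.

Output falls from 9 to 0 (the firm shuts down)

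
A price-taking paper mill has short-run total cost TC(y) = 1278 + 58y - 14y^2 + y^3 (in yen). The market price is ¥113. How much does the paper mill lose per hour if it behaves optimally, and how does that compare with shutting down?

AVC = 58 - 14y + y^2 has its minimum ¥9 at y = 7; price ¥113 clears that bar, so the firm operates.
MC = 58 - 28y + 3y^2. Setting P = MC and taking the root on the rising branch gives y* = 11.
TR = 113·11 = 1243. TC = 1278 + 275 = 1553. Profit = 1243 − 1553 = -¥310.
By producing, the firm covers all variable cost plus ¥968 of fixed cost; shutting down would lose the full ¥1278.

Profit = -¥310 at y = 11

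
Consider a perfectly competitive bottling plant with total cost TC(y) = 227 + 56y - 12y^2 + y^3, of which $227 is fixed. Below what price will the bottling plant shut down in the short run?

$20 per unit

The shutdown price is the minimum of AVC. VC = 56y - 12y^2 + y^3, so AVC = 56 - 12y + y^2.
At the minimum of AVC, MC = AVC. MC = 56 - 24y + 3y^2; setting MC = AVC gives 2y^2 - 12y = 0, so y = 6. min AVC = 20.
The firm shuts down for any P below $20.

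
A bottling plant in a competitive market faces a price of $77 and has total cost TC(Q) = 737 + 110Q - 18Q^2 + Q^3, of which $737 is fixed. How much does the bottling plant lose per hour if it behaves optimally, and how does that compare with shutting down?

Profit = -$253 at Q = 11

AVC = 110 - 18Q + Q^2 has its minimum $29 at Q = 9; price $77 clears that bar, so the firm operates.
With MC = 110 - 36Q + 3Q^2, P = MC on the upward-sloping part at Q* = 11.
TR = 77·11 = 847. TC = 737 + 363 = 1100. Profit = 847 − 1100 = -$253.
That loss of $253 beats the $737 the firm would lose by shutting down; producing recovers $484 of fixed cost.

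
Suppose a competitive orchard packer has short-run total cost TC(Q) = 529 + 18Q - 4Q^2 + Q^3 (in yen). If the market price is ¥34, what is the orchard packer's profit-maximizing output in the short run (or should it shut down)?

Strip out fixed cost: VC = 18Q - 4Q^2 + Q^3. Then AVC = 18 - 4Q + Q^2 and MC = 18 - 8Q + 3Q^2.
The AVC parabola has its vertex at Q = 4/2 = 2, where AVC = 18 - 4·2 + 2^2 = ¥14.
Since P = ¥34 ≥ min AVC = ¥14, price covers variable cost and the firm should produce.
P = MC gives -16 - 8Q + 3Q^2 = 0, with roots -4/3 and 4. Take the larger (rising MC): Q* = 4.
Check: AVC at Q = 4 is ¥18 ≤ P, so revenue covers variable cost.
Profit = P·Q − TC = 34·4 − 601 = -¥465, a loss, but smaller than the ¥529 fixed cost the firm would lose by shutting down.

Produce at Q = 4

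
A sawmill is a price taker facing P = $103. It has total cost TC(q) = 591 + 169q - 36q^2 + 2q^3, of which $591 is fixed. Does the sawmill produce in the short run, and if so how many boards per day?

Produce at q = 11

From TC, MC = TC'(q) = 169 - 72q + 6q^2 and AVC = VC/q = 169 - 36q + 2q^2.
AVC is minimized where dAVC/dq = -36 + 4q = 0, at q = 9; min AVC = 169 - 36·9 + 2·9^2 = $7.
P = $103 exceeds min AVC = $7, so the firm stays open.
Solving P = MC: 66 - 72q + 6q^2 = 0 ⇒ q = 1 or 11. On the upward-sloping branch, q* = 11.
Check: AVC at q = 11 is $15 ≤ P, so revenue covers variable cost.
Profit = P·q − TC = 103·11 − 756 = $377.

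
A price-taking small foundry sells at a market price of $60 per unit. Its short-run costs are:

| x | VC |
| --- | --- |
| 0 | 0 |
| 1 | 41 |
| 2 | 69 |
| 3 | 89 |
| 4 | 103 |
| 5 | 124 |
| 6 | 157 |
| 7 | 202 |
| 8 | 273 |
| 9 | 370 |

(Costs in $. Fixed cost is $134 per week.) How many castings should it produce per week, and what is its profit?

Tabulate TR − TC: x=0: -134; x=1: -115; x=2: -83; x=3: -43; x=4: 3; x=5: 42; x=6: 69; x=7: 84; x=8: 73; x=9: 36.
Profit is maximized at x = 7. AVC there is 202/7 = $28.86 ≤ P, so producing beats shutting down (which would give -$134).

x = 7; profit = $84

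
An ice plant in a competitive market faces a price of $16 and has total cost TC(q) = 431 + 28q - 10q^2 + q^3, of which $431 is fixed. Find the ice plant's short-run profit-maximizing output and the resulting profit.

Profit = -$359 at q = 6

AVC = 28 - 10q + q^2; min AVC = $3 at q = 5. Since P = $16 ≥ min AVC, the firm produces.
With MC = 28 - 20q + 3q^2, P = MC on the upward-sloping part at q* = 6.
TR = 16·6 = 96. TC = 431 + 24 = 455. Profit = 96 − 455 = -$359.
That loss of $359 beats the $431 the firm would lose by shutting down; producing recovers $72 of fixed cost.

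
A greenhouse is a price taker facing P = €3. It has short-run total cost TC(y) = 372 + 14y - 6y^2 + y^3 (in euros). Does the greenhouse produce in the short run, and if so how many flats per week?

Shut down

From TC, MC = TC'(y) = 14 - 12y + 3y^2 and AVC = VC/y = 14 - 6y + y^2.
The AVC parabola has its vertex at y = 6/2 = 3, where AVC = 14 - 6·3 + 3^2 = €5.
With P < min AVC (€3 < €5), every unit sold adds to the loss.
Shutting down limits the loss to fixed cost, €372.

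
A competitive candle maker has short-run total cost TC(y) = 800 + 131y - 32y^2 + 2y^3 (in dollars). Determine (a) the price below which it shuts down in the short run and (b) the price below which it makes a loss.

Shutdown price = $3; break-even price = $91

AVC = 131 - 32y + 2y^2; minimized at y = 8, giving min AVC = $3. That is the shutdown price.
ATC = 800/y + 131 - 32y + 2y^2. Setting dATC/dy = −800/y^2 − 32 + 4y = 0 gives y = 10 (since 4·10^3 − 32·10^2 = 800).
min ATC = 800/10 + 131 − 32·10 + 2·10^2 = $91. That is the break-even price.
Between these two prices the firm operates at a loss; above $91 it earns a profit.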